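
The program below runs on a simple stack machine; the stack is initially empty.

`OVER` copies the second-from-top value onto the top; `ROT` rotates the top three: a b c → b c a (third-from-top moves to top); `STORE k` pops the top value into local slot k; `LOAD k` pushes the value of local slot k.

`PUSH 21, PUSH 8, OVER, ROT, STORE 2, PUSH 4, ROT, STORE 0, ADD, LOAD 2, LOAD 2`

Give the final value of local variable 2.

21

PUSH 21  [21]
PUSH 8   [21, 8]
OVER     [21, 8, 21]
ROT      [8, 21, 21]
STORE 2  [8, 21]
PUSH 4   [8, 21, 4]
ROT      [21, 4, 8]
STORE 0  [21, 4]
ADD      [25]
LOAD 2   [25, 21]
LOAD 2   [25, 21, 21]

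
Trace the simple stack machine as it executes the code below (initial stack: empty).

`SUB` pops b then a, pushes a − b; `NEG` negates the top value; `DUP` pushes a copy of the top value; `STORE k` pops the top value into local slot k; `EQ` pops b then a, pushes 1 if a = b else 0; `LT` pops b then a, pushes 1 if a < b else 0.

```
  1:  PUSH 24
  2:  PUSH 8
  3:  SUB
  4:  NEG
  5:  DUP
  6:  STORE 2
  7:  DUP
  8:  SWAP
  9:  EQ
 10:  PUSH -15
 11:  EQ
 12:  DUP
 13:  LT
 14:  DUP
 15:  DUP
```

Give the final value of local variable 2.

-16

PUSH 24   [24]
PUSH 8    [24, 8]
SUB       [16]
NEG       [-16]
DUP       [-16, -16]
STORE 2   [-16]
DUP       [-16, -16]
SWAP      [-16, -16]
EQ        [1]
PUSH -15  [1, -15]
EQ        [0]
DUP       [0, 0]
LT        [0]
DUP       [0, 0]
DUP       [0, 0, 0]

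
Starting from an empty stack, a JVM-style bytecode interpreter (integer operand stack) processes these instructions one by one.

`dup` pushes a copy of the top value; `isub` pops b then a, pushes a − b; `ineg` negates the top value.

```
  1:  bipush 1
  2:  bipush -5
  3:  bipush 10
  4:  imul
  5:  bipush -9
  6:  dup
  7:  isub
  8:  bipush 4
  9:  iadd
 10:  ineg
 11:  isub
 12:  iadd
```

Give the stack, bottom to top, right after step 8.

bipush 1  → [1]
bipush -5 → [1, -5]
bipush 10 → [1, -5, 10]
imul      → [1, -50]
bipush -9 → [1, -50, -9]
dup       → [1, -50, -9, -9]
isub      → [1, -50, 0]
bipush 4  → [1, -50, 0, 4]

[1, -50, 0, 4]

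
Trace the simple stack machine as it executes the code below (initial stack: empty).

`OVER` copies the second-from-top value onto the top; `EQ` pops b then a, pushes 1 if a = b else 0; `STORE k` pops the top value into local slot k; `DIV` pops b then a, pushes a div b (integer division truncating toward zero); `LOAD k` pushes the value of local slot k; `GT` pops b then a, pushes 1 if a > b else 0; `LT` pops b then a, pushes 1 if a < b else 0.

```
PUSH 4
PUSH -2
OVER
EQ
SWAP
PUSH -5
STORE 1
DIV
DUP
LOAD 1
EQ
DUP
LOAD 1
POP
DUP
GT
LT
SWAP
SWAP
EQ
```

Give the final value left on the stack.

PUSH 4  : [4]
PUSH -2 : [4, -2]
OVER    : [4, -2, 4]
EQ      : [4, 0]
SWAP    : [0, 4]
PUSH -5 : [0, 4, -5]
STORE 1 : [0, 4]
DIV     : [0]
DUP     : [0, 0]
LOAD 1  : [0, 0, -5]
EQ      : [0, 0]
DUP     : [0, 0, 0]
LOAD 1  : [0, 0, 0, -5]
POP     : [0, 0, 0]
DUP     : [0, 0, 0, 0]
GT      : [0, 0, 0]
LT      : [0, 0]
SWAP    : [0, 0]
SWAP    : [0, 0]
EQ      : [1]

1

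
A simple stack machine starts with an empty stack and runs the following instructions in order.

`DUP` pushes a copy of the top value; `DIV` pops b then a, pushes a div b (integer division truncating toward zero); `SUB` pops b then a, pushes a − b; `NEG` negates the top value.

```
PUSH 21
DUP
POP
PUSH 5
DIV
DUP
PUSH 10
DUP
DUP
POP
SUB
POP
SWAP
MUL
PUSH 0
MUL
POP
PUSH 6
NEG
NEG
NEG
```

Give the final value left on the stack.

-6

PUSH 21 → 21
DUP     → 21 21
POP     → 21
PUSH 5  → 21 5
DIV     → 4
DUP     → 4 4
PUSH 10 → 4 4 10
DUP     → 4 4 10 10
DUP     → 4 4 10 10 10
POP     → 4 4 10 10
SUB     → 4 4 0
POP     → 4 4
SWAP    → 4 4
MUL     → 16
PUSH 0  → 16 0
MUL     → 0
POP     → (empty)
PUSH 6  → 6
NEG     → -6
NEG     → 6
NEG     → -6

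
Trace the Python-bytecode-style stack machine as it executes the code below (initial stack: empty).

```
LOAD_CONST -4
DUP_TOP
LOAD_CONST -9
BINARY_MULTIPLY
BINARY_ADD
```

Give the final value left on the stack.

LOAD_CONST -4   : -4
DUP_TOP         : -4 -4
LOAD_CONST -9   : -4 -4 -9
BINARY_MULTIPLY : -4 36
BINARY_ADD      : 32

32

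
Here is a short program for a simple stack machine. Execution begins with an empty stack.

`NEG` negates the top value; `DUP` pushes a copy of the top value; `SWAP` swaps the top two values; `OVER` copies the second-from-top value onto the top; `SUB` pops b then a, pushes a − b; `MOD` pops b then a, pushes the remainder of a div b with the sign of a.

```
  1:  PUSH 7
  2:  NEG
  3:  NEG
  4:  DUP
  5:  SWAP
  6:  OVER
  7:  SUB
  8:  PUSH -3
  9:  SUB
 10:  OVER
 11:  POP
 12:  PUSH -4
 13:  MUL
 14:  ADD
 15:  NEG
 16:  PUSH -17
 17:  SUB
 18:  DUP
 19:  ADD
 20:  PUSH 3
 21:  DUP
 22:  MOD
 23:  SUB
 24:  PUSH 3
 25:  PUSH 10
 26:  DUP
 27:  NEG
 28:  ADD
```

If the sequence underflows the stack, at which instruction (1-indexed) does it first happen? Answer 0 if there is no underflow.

PUSH 7    [7]
NEG       [-7]
NEG       [7]
DUP       [7, 7]
SWAP      [7, 7]
OVER      [7, 7, 7]
SUB       [7, 0]
PUSH -3   [7, 0, -3]
SUB       [7, 3]
OVER      [7, 3, 7]
POP       [7, 3]
PUSH -4   [7, 3, -4]
MUL       [7, -12]
ADD       [-5]
NEG       [5]
PUSH -17  [5, -17]
SUB       [22]
DUP       [22, 22]
ADD       [44]
PUSH 3    [44, 3]
DUP       [44, 3, 3]
MOD       [44, 0]
SUB       [44]
PUSH 3    [44, 3]
PUSH 10   [44, 3, 10]
DUP       [44, 3, 10, 10]
NEG       [44, 3, 10, -10]
ADD       [44, 3, 0]

0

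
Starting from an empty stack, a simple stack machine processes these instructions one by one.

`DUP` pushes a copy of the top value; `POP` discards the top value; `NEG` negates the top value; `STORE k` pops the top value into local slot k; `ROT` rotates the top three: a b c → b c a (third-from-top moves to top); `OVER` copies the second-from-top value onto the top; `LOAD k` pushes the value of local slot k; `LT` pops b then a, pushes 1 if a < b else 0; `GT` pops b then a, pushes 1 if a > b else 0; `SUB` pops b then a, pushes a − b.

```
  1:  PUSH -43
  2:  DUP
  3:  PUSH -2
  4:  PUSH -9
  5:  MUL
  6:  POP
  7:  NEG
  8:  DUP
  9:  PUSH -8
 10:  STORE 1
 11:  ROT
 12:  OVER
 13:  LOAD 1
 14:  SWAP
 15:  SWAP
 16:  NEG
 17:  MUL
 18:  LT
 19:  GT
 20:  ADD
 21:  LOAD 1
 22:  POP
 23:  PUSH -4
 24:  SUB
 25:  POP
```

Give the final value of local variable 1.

PUSH -43 : [-43]
DUP      : [-43, -43]
PUSH -2  : [-43, -43, -2]
PUSH -9  : [-43, -43, -2, -9]
MUL      : [-43, -43, 18]
POP      : [-43, -43]
NEG      : [-43, 43]
DUP      : [-43, 43, 43]
PUSH -8  : [-43, 43, 43, -8]
STORE 1  : [-43, 43, 43]
ROT      : [43, 43, -43]
OVER     : [43, 43, -43, 43]
LOAD 1   : [43, 43, -43, 43, -8]
SWAP     : [43, 43, -43, -8, 43]
SWAP     : [43, 43, -43, 43, -8]
NEG      : [43, 43, -43, 43, 8]
MUL      : [43, 43, -43, 344]
LT       : [43, 43, 1]
GT       : [43, 1]
ADD      : [44]
LOAD 1   : [44, -8]
POP      : [44]
PUSH -4  : [44, -4]
SUB      : [48]
POP      : []

-8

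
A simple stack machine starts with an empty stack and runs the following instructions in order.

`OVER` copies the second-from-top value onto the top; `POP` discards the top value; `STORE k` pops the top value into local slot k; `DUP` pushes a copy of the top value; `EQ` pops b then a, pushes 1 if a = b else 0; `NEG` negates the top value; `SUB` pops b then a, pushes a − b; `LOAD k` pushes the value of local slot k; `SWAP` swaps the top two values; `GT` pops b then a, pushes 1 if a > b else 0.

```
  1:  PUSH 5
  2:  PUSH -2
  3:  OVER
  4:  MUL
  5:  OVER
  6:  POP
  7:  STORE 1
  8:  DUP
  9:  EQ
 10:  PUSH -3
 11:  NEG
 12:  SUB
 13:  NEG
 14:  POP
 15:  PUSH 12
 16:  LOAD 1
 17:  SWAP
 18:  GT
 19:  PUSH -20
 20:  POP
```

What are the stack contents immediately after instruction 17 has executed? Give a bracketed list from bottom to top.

PUSH 5  -> [5]
PUSH -2 -> [5, -2]
OVER    -> [5, -2, 5]
MUL     -> [5, -10]
OVER    -> [5, -10, 5]
POP     -> [5, -10]
STORE 1 -> [5]
DUP     -> [5, 5]
EQ      -> [1]
PUSH -3 -> [1, -3]
NEG     -> [1, 3]
SUB     -> [-2]
NEG     -> [2]
POP     -> []
PUSH 12 -> [12]
LOAD 1  -> [12, -10]
SWAP    -> [-10, 12]

[-10, 12]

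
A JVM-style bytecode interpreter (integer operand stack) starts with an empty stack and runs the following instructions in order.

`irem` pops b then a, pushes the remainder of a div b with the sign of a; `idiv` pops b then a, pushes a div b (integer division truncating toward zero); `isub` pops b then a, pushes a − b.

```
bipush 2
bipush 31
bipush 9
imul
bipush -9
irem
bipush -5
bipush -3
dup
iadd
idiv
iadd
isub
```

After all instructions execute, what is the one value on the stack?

2

bipush 2  -> 2
bipush 31 -> 2 31
bipush 9  -> 2 31 9
imul      -> 2 279
bipush -9 -> 2 279 -9
irem      -> 2 0
bipush -5 -> 2 0 -5
bipush -3 -> 2 0 -5 -3
dup       -> 2 0 -5 -3 -3
iadd      -> 2 0 -5 -6
idiv      -> 2 0 0
iadd      -> 2 0
isub      -> 2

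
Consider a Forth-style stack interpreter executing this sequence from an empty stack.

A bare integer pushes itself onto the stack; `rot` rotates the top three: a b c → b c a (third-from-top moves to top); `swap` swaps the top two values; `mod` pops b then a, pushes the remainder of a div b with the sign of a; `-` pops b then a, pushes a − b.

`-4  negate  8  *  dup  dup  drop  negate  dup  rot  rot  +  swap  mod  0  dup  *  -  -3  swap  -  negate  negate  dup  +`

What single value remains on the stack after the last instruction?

-4     : -4
negate : 4
8      : 4 8
*      : 32
dup    : 32 32
dup    : 32 32 32
drop   : 32 32
negate : 32 -32
dup    : 32 -32 -32
rot    : -32 -32 32
rot    : -32 32 -32
+      : -32 0
swap   : 0 -32
mod    : 0
0      : 0 0
dup    : 0 0 0
*      : 0 0
-      : 0
-3     : 0 -3
swap   : -3 0
-      : -3
negate : 3
negate : -3
dup    : -3 -3
+      : -6

-6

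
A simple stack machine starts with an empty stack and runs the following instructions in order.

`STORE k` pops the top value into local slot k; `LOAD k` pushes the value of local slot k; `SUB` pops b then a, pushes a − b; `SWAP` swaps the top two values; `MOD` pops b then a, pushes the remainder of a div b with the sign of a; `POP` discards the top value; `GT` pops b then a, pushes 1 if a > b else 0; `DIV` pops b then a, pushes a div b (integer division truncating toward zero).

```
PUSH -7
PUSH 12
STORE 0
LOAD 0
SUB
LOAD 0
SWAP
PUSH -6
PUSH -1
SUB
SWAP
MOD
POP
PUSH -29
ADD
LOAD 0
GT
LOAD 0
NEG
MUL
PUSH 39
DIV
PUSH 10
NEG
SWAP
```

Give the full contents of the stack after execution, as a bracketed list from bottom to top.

PUSH -7  → [-7]
PUSH 12  → [-7, 12]
STORE 0  → [-7]
LOAD 0   → [-7, 12]
SUB      → [-19]
LOAD 0   → [-19, 12]
SWAP     → [12, -19]
PUSH -6  → [12, -19, -6]
PUSH -1  → [12, -19, -6, -1]
SUB      → [12, -19, -5]
SWAP     → [12, -5, -19]
MOD      → [12, -5]
POP      → [12]
PUSH -29 → [12, -29]
ADD      → [-17]
LOAD 0   → [-17, 12]
GT       → [0]
LOAD 0   → [0, 12]
NEG      → [0, -12]
MUL      → [0]
PUSH 39  → [0, 39]
DIV      → [0]
PUSH 10  → [0, 10]
NEG      → [0, -10]
SWAP     → [-10, 0]

[-10, 0]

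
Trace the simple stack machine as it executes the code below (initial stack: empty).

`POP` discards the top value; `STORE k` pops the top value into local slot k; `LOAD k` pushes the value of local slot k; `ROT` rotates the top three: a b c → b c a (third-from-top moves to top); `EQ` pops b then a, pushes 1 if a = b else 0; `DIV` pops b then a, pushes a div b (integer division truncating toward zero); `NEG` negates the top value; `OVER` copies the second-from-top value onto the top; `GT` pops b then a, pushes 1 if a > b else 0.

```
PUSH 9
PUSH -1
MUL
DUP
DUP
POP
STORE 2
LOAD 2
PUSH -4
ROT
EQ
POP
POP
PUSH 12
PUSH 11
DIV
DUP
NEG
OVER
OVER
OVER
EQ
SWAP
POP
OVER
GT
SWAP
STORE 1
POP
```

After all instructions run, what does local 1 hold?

PUSH 9  → 9
PUSH -1 → 9 -1
MUL     → -9
DUP     → -9 -9
DUP     → -9 -9 -9
POP     → -9 -9
STORE 2 → -9
LOAD 2  → -9 -9
PUSH -4 → -9 -9 -4
ROT     → -9 -4 -9
EQ      → -9 0
POP     → -9
POP     → (empty)
PUSH 12 → 12
PUSH 11 → 12 11
DIV     → 1
DUP     → 1 1
NEG     → 1 -1
OVER    → 1 -1 1
OVER    → 1 -1 1 -1
OVER    → 1 -1 1 -1 1
EQ      → 1 -1 1 0
SWAP    → 1 -1 0 1
POP     → 1 -1 0
OVER    → 1 -1 0 -1
GT      → 1 -1 1
SWAP    → 1 1 -1
STORE 1 → 1 1
POP     → 1

-1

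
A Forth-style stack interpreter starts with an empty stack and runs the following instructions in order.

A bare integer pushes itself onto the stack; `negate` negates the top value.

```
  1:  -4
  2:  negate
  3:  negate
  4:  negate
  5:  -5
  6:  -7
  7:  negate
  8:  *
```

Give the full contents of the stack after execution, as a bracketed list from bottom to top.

-4     : [-4]
negate : [4]
negate : [-4]
negate : [4]
-5     : [4, -5]
-7     : [4, -5, -7]
negate : [4, -5, 7]
*      : [4, -35]

[4, -35]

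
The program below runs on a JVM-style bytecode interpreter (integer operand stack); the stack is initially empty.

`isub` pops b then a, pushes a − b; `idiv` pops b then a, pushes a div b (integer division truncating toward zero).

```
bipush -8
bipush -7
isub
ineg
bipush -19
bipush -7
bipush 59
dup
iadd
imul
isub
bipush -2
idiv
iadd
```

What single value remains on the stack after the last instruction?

bipush -8  → -8
bipush -7  → -8 -7
isub       → -1
ineg       → 1
bipush -19 → 1 -19
bipush -7  → 1 -19 -7
bipush 59  → 1 -19 -7 59
dup        → 1 -19 -7 59 59
iadd       → 1 -19 -7 118
imul       → 1 -19 -826
isub       → 1 807
bipush -2  → 1 807 -2
idiv       → 1 -403
iadd       → -402

-402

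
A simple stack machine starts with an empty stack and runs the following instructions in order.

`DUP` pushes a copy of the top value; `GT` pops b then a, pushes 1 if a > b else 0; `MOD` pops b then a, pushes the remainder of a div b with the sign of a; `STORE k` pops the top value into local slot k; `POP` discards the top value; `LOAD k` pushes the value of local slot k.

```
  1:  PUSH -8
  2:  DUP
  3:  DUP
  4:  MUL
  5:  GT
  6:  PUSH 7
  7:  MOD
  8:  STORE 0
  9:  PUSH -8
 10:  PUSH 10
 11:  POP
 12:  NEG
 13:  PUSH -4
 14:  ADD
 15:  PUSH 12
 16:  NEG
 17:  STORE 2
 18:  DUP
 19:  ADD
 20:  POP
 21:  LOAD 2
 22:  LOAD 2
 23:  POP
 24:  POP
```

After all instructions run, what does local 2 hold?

-12

PUSH -8  -8
DUP      -8 -8
DUP      -8 -8 -8
MUL      -8 64
GT       0
PUSH 7   0 7
MOD      0
STORE 0  (empty)
PUSH -8  -8
PUSH 10  -8 10
POP      -8
NEG      8
PUSH -4  8 -4
ADD      4
PUSH 12  4 12
NEG      4 -12
STORE 2  4
DUP      4 4
ADD      8
POP      (empty)
LOAD 2   -12
LOAD 2   -12 -12
POP      -12
POP      (empty)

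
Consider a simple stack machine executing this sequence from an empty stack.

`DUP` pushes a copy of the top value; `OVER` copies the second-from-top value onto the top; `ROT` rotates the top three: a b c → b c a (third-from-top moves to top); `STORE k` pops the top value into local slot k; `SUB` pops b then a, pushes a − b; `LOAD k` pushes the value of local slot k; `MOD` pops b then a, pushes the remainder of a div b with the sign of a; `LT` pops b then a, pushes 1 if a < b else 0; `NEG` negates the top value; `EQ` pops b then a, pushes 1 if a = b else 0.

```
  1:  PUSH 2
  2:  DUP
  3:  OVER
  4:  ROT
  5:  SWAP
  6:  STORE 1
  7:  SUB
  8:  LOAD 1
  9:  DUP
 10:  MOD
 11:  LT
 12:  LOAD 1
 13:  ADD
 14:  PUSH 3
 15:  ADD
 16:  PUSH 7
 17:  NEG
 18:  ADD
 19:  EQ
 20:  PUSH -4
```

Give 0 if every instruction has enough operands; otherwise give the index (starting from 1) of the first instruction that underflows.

19

PUSH 2  → [2]
DUP     → [2, 2]
OVER    → [2, 2, 2]
ROT     → [2, 2, 2]
SWAP    → [2, 2, 2]
STORE 1 → [2, 2]
SUB     → [0]
LOAD 1  → [0, 2]
DUP     → [0, 2, 2]
MOD     → [0, 0]
LT      → [0]
LOAD 1  → [0, 2]
ADD     → [2]
PUSH 3  → [2, 3]
ADD     → [5]
PUSH 7  → [5, 7]
NEG     → [5, -7]
ADD     → [-2]
EQ  — needs 2 operands, stack has 1 → underflow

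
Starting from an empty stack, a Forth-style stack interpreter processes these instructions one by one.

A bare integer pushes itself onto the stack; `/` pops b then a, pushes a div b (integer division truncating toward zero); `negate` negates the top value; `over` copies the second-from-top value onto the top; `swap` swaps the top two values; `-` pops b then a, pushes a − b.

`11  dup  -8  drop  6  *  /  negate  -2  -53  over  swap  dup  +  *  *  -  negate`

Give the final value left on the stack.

-424

11     -> 11
dup    -> 11 11
-8     -> 11 11 -8
drop   -> 11 11
6      -> 11 11 6
*      -> 11 66
/      -> 0
negate -> 0
-2     -> 0 -2
-53    -> 0 -2 -53
over   -> 0 -2 -53 -2
swap   -> 0 -2 -2 -53
dup    -> 0 -2 -2 -53 -53
+      -> 0 -2 -2 -106
*      -> 0 -2 212
*      -> 0 -424
-      -> 424
negate -> -424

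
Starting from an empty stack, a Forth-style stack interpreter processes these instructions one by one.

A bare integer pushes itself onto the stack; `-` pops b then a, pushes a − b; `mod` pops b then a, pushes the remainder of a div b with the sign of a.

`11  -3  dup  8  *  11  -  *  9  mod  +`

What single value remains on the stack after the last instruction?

11  → 11
-3  → 11 -3
dup → 11 -3 -3
8   → 11 -3 -3 8
*   → 11 -3 -24
11  → 11 -3 -24 11
-   → 11 -3 -35
*   → 11 105
9   → 11 105 9
mod → 11 6
+   → 17

17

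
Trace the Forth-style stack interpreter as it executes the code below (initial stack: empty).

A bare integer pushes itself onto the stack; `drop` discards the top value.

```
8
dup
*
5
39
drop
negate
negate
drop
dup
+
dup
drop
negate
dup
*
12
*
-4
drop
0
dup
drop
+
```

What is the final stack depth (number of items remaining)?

8       [8]
dup     [8, 8]
*       [64]
5       [64, 5]
39      [64, 5, 39]
drop    [64, 5]
negate  [64, -5]
negate  [64, 5]
drop    [64]
dup     [64, 64]
+       [128]
dup     [128, 128]
drop    [128]
negate  [-128]
dup     [-128, -128]
*       [16384]
12      [16384, 12]
*       [196608]
-4      [196608, -4]
drop    [196608]
0       [196608, 0]
dup     [196608, 0, 0]
drop    [196608, 0]
+       [196608]

1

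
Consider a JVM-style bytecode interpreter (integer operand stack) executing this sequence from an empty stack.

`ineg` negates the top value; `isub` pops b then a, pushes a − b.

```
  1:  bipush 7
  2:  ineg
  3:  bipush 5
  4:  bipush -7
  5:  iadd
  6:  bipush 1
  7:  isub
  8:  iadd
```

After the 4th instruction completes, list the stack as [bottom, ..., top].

[-7, 5, -7]

bipush 7  -> [7]
ineg      -> [-7]
bipush 5  -> [-7, 5]
bipush -7 -> [-7, 5, -7]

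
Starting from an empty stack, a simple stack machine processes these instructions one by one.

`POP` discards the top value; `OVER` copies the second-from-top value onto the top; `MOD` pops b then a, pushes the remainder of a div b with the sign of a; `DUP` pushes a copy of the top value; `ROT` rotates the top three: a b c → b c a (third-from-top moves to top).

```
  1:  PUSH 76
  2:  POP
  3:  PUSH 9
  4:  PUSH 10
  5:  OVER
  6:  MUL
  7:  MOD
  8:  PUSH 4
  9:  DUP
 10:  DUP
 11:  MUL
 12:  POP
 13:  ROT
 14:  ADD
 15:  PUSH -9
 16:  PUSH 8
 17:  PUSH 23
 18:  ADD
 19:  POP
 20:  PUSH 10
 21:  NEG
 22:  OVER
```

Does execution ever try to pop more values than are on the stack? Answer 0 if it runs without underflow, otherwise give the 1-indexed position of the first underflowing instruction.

13

PUSH 76 → [76]
POP     → []
PUSH 9  → [9]
PUSH 10 → [9, 10]
OVER    → [9, 10, 9]
MUL     → [9, 90]
MOD     → [9]
PUSH 4  → [9, 4]
DUP     → [9, 4, 4]
DUP     → [9, 4, 4, 4]
MUL     → [9, 4, 16]
POP     → [9, 4]
ROT  — needs 3 operands, stack has 2 → underflow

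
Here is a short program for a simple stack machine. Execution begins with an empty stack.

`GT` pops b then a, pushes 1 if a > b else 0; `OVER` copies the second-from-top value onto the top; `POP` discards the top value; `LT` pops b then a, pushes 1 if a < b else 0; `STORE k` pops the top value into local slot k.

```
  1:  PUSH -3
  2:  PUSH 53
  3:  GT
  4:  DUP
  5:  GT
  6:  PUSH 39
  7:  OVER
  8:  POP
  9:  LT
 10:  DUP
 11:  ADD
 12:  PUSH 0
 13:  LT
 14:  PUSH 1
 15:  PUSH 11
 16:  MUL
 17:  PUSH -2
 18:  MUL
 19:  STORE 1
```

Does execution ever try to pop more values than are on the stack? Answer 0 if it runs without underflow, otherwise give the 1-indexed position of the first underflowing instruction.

0

PUSH -3 -> -3
PUSH 53 -> -3 53
GT      -> 0
DUP     -> 0 0
GT      -> 0
PUSH 39 -> 0 39
OVER    -> 0 39 0
POP     -> 0 39
LT      -> 1
DUP     -> 1 1
ADD     -> 2
PUSH 0  -> 2 0
LT      -> 0
PUSH 1  -> 0 1
PUSH 11 -> 0 1 11
MUL     -> 0 11
PUSH -2 -> 0 11 -2
MUL     -> 0 -22
STORE 1 -> 0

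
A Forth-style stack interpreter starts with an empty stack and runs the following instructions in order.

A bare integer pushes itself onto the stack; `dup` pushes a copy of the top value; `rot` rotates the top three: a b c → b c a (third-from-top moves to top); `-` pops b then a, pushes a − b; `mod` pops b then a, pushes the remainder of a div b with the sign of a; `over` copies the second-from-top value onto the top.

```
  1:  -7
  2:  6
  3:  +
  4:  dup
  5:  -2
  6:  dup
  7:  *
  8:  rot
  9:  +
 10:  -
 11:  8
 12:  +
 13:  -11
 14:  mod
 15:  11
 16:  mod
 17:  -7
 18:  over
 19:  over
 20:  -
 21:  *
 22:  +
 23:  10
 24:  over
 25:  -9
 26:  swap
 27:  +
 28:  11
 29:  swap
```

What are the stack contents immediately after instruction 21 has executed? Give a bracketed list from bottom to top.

[4, -77]

-7   -> [-7]
6    -> [-7, 6]
+    -> [-1]
dup  -> [-1, -1]
-2   -> [-1, -1, -2]
dup  -> [-1, -1, -2, -2]
*    -> [-1, -1, 4]
rot  -> [-1, 4, -1]
+    -> [-1, 3]
-    -> [-4]
8    -> [-4, 8]
+    -> [4]
-11  -> [4, -11]
mod  -> [4]
11   -> [4, 11]
mod  -> [4]
-7   -> [4, -7]
over -> [4, -7, 4]
over -> [4, -7, 4, -7]
-    -> [4, -7, 11]
*    -> [4, -77]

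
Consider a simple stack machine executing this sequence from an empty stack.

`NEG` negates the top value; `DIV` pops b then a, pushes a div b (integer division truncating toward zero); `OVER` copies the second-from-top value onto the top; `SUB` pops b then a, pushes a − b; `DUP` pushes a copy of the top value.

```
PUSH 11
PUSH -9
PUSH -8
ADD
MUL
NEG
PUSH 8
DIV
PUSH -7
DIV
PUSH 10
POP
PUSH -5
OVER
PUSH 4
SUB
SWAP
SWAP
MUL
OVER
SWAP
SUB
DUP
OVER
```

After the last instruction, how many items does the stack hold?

4

PUSH 11 : 11
PUSH -9 : 11 -9
PUSH -8 : 11 -9 -8
ADD     : 11 -17
MUL     : -187
NEG     : 187
PUSH 8  : 187 8
DIV     : 23
PUSH -7 : 23 -7
DIV     : -3
PUSH 10 : -3 10
POP     : -3
PUSH -5 : -3 -5
OVER    : -3 -5 -3
PUSH 4  : -3 -5 -3 4
SUB     : -3 -5 -7
SWAP    : -3 -7 -5
SWAP    : -3 -5 -7
MUL     : -3 35
OVER    : -3 35 -3
SWAP    : -3 -3 35
SUB     : -3 -38
DUP     : -3 -38 -38
OVER    : -3 -38 -38 -38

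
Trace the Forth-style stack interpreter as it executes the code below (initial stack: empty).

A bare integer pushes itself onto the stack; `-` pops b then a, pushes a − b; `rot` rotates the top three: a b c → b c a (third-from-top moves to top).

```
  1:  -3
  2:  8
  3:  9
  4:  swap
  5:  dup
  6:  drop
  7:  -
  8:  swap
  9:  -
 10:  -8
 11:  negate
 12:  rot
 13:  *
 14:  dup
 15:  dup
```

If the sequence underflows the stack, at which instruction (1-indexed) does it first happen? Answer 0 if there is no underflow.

12

-3      [-3]
8       [-3, 8]
9       [-3, 8, 9]
swap    [-3, 9, 8]
dup     [-3, 9, 8, 8]
drop    [-3, 9, 8]
-       [-3, 1]
swap    [1, -3]
-       [4]
-8      [4, -8]
negate  [4, 8]
rot  — needs 3 operands, stack has 2 → underflow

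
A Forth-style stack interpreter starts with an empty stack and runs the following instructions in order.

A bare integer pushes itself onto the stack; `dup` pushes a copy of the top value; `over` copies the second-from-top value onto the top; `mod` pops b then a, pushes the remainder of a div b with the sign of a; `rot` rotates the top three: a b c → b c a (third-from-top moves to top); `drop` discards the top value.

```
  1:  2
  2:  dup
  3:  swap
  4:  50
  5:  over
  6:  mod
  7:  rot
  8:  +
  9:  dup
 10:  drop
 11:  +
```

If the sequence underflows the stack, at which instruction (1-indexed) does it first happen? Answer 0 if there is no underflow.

0

2     [2]
dup   [2, 2]
swap  [2, 2]
50    [2, 2, 50]
over  [2, 2, 50, 2]
mod   [2, 2, 0]
rot   [2, 0, 2]
+     [2, 2]
dup   [2, 2, 2]
drop  [2, 2]
+     [4]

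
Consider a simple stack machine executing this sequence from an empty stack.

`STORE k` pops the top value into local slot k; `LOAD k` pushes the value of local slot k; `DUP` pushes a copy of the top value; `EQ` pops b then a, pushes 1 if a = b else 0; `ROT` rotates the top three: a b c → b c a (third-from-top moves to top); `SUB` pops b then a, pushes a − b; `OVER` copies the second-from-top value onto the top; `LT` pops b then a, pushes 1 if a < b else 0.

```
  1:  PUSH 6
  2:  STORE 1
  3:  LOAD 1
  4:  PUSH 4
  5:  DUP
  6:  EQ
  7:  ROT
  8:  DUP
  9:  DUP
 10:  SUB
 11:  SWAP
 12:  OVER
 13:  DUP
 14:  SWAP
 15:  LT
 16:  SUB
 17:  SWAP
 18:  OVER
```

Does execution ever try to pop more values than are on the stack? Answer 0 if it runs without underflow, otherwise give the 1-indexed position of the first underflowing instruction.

PUSH 6   [6]
STORE 1  []
LOAD 1   [6]
PUSH 4   [6, 4]
DUP      [6, 4, 4]
EQ       [6, 1]
ROT  — needs 3 operands, stack has 2 → underflow

7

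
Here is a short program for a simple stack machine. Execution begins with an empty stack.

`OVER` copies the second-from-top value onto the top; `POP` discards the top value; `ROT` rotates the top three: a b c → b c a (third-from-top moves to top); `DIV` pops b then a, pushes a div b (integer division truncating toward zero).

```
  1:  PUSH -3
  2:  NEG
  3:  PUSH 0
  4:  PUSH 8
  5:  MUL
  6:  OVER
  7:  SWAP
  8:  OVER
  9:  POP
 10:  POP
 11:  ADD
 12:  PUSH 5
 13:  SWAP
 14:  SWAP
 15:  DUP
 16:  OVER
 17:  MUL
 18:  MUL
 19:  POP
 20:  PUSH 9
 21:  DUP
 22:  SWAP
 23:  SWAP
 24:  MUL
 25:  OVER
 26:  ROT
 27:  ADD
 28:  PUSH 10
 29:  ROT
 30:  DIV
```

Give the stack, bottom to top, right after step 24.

[6, 81]

PUSH -3 : -3
NEG     : 3
PUSH 0  : 3 0
PUSH 8  : 3 0 8
MUL     : 3 0
OVER    : 3 0 3
SWAP    : 3 3 0
OVER    : 3 3 0 3
POP     : 3 3 0
POP     : 3 3
ADD     : 6
PUSH 5  : 6 5
SWAP    : 5 6
SWAP    : 6 5
DUP     : 6 5 5
OVER    : 6 5 5 5
MUL     : 6 5 25
MUL     : 6 125
POP     : 6
PUSH 9  : 6 9
DUP     : 6 9 9
SWAP    : 6 9 9
SWAP    : 6 9 9
MUL     : 6 81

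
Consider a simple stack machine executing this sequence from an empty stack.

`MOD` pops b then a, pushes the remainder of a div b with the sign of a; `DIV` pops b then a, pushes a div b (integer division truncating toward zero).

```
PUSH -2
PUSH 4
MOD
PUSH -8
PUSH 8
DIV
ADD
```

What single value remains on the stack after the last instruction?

-3

PUSH -2 -> -2
PUSH 4  -> -2 4
MOD     -> -2
PUSH -8 -> -2 -8
PUSH 8  -> -2 -8 8
DIV     -> -2 -1
ADD     -> -3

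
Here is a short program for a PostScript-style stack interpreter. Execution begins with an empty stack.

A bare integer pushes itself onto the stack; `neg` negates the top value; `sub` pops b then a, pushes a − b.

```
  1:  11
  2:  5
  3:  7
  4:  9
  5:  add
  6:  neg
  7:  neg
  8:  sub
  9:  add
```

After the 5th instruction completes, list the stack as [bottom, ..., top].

11  -> [11]
5   -> [11, 5]
7   -> [11, 5, 7]
9   -> [11, 5, 7, 9]
add -> [11, 5, 16]

[11, 5, 16]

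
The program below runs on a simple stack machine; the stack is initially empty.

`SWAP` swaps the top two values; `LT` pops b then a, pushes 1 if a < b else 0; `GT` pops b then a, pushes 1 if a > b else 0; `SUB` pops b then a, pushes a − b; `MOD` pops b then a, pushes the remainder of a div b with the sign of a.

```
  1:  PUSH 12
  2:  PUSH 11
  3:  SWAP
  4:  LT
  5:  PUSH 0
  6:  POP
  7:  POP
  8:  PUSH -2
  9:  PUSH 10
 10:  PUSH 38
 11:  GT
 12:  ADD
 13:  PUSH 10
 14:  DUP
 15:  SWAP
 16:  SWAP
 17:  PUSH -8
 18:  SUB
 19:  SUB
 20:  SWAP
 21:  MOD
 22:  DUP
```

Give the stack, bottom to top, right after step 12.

PUSH 12  [12]
PUSH 11  [12, 11]
SWAP     [11, 12]
LT       [1]
PUSH 0   [1, 0]
POP      [1]
POP      []
PUSH -2  [-2]
PUSH 10  [-2, 10]
PUSH 38  [-2, 10, 38]
GT       [-2, 0]
ADD      [-2]

[-2]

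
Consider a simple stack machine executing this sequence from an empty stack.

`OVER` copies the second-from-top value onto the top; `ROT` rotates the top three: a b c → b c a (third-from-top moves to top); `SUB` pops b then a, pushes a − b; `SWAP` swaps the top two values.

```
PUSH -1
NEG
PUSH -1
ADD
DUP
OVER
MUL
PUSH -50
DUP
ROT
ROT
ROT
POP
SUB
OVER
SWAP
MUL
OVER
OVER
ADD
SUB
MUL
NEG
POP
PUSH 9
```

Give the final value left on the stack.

9

PUSH -1   [-1]
NEG       [1]
PUSH -1   [1, -1]
ADD       [0]
DUP       [0, 0]
OVER      [0, 0, 0]
MUL       [0, 0]
PUSH -50  [0, 0, -50]
DUP       [0, 0, -50, -50]
ROT       [0, -50, -50, 0]
ROT       [0, -50, 0, -50]
ROT       [0, 0, -50, -50]
POP       [0, 0, -50]
SUB       [0, 50]
OVER      [0, 50, 0]
SWAP      [0, 0, 50]
MUL       [0, 0]
OVER      [0, 0, 0]
OVER      [0, 0, 0, 0]
ADD       [0, 0, 0]
SUB       [0, 0]
MUL       [0]
NEG       [0]
POP       []
PUSH 9    [9]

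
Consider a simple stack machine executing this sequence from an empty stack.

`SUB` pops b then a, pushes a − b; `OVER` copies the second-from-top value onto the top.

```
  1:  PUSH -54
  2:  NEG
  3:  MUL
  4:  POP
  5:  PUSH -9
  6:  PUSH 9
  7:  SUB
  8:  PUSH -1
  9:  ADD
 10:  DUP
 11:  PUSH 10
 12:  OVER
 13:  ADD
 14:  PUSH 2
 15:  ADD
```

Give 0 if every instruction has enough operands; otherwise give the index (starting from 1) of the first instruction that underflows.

PUSH -54 : [-54]
NEG      : [54]
MUL  — needs 2 operands, stack has 1 → underflow

3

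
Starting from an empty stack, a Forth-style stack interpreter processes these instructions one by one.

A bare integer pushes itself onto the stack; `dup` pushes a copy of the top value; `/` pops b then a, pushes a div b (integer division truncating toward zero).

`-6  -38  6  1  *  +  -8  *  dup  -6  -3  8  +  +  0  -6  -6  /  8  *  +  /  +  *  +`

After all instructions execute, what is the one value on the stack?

65530

-6  : [-6]
-38 : [-6, -38]
6   : [-6, -38, 6]
1   : [-6, -38, 6, 1]
*   : [-6, -38, 6]
+   : [-6, -32]
-8  : [-6, -32, -8]
*   : [-6, 256]
dup : [-6, 256, 256]
-6  : [-6, 256, 256, -6]
-3  : [-6, 256, 256, -6, -3]
8   : [-6, 256, 256, -6, -3, 8]
+   : [-6, 256, 256, -6, 5]
+   : [-6, 256, 256, -1]
0   : [-6, 256, 256, -1, 0]
-6  : [-6, 256, 256, -1, 0, -6]
-6  : [-6, 256, 256, -1, 0, -6, -6]
/   : [-6, 256, 256, -1, 0, 1]
8   : [-6, 256, 256, -1, 0, 1, 8]
*   : [-6, 256, 256, -1, 0, 8]
+   : [-6, 256, 256, -1, 8]
/   : [-6, 256, 256, 0]
+   : [-6, 256, 256]
*   : [-6, 65536]
+   : [65530]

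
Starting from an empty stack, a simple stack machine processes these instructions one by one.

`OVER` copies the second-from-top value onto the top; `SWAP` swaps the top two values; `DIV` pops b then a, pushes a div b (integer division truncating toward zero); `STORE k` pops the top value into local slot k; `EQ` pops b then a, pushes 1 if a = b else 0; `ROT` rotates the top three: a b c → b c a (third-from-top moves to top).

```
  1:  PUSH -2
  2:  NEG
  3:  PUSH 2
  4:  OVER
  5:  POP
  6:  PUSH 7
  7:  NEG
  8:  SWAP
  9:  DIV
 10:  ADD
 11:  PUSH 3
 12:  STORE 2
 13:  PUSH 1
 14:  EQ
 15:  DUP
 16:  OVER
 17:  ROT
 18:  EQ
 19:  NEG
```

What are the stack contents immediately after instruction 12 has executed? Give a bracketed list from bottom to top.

PUSH -2  -2
NEG      2
PUSH 2   2 2
OVER     2 2 2
POP      2 2
PUSH 7   2 2 7
NEG      2 2 -7
SWAP     2 -7 2
DIV      2 -3
ADD      -1
PUSH 3   -1 3
STORE 2  -1

[-1]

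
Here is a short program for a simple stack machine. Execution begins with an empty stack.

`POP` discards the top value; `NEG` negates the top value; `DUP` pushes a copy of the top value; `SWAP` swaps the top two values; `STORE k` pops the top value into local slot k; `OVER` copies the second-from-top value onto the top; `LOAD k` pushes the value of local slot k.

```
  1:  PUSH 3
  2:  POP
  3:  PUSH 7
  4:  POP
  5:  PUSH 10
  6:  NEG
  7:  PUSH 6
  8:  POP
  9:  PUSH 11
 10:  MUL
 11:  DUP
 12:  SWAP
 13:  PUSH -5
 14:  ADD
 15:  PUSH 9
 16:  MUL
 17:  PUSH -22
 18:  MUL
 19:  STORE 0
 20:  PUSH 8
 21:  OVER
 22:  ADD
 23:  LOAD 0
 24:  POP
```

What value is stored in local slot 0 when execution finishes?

22770

PUSH 3   → [3]
POP      → []
PUSH 7   → [7]
POP      → []
PUSH 10  → [10]
NEG      → [-10]
PUSH 6   → [-10, 6]
POP      → [-10]
PUSH 11  → [-10, 11]
MUL      → [-110]
DUP      → [-110, -110]
SWAP     → [-110, -110]
PUSH -5  → [-110, -110, -5]
ADD      → [-110, -115]
PUSH 9   → [-110, -115, 9]
MUL      → [-110, -1035]
PUSH -22 → [-110, -1035, -22]
MUL      → [-110, 22770]
STORE 0  → [-110]
PUSH 8   → [-110, 8]
OVER     → [-110, 8, -110]
ADD      → [-110, -102]
LOAD 0   → [-110, -102, 22770]
POP      → [-110, -102]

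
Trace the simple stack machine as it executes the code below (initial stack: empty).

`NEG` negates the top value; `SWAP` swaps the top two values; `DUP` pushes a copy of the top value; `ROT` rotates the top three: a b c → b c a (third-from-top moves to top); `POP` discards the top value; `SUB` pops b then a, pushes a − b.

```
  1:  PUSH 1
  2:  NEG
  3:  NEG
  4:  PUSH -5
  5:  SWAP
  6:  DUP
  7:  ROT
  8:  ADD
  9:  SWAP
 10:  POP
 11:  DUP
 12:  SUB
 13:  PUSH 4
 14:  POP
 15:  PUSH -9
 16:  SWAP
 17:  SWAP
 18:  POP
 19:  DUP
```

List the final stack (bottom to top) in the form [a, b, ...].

PUSH 1  → [1]
NEG     → [-1]
NEG     → [1]
PUSH -5 → [1, -5]
SWAP    → [-5, 1]
DUP     → [-5, 1, 1]
ROT     → [1, 1, -5]
ADD     → [1, -4]
SWAP    → [-4, 1]
POP     → [-4]
DUP     → [-4, -4]
SUB     → [0]
PUSH 4  → [0, 4]
POP     → [0]
PUSH -9 → [0, -9]
SWAP    → [-9, 0]
SWAP    → [0, -9]
POP     → [0]
DUP     → [0, 0]

[0, 0]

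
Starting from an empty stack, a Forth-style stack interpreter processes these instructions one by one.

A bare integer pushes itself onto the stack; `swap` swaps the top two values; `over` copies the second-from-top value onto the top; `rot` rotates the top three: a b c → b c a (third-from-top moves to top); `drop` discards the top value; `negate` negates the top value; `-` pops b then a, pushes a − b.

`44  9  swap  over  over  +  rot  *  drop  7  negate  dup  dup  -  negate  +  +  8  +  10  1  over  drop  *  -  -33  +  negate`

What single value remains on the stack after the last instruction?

44      [44]
9       [44, 9]
swap    [9, 44]
over    [9, 44, 9]
over    [9, 44, 9, 44]
+       [9, 44, 53]
rot     [44, 53, 9]
*       [44, 477]
drop    [44]
7       [44, 7]
negate  [44, -7]
dup     [44, -7, -7]
dup     [44, -7, -7, -7]
-       [44, -7, 0]
negate  [44, -7, 0]
+       [44, -7]
+       [37]
8       [37, 8]
+       [45]
10      [45, 10]
1       [45, 10, 1]
over    [45, 10, 1, 10]
drop    [45, 10, 1]
*       [45, 10]
-       [35]
-33     [35, -33]
+       [2]
negate  [-2]

-2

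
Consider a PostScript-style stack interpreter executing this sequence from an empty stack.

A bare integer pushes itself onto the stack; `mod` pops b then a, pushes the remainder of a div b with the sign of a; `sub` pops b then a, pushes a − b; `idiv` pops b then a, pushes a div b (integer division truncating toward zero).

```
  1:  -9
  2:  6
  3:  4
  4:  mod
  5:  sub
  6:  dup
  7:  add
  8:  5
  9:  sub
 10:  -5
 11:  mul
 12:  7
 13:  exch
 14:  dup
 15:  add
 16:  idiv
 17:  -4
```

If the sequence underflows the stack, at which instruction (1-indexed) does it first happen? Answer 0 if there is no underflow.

0

-9   -> -9
6    -> -9 6
4    -> -9 6 4
mod  -> -9 2
sub  -> -11
dup  -> -11 -11
add  -> -22
5    -> -22 5
sub  -> -27
-5   -> -27 -5
mul  -> 135
7    -> 135 7
exch -> 7 135
dup  -> 7 135 135
add  -> 7 270
idiv -> 0
-4   -> 0 -4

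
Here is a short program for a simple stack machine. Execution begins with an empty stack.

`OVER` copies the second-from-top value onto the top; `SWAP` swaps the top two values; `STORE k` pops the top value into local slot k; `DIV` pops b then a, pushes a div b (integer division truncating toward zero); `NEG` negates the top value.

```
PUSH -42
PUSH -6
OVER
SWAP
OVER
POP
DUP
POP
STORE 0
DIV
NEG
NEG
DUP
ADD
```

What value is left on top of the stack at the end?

2

PUSH -42 -> -42
PUSH -6  -> -42 -6
OVER     -> -42 -6 -42
SWAP     -> -42 -42 -6
OVER     -> -42 -42 -6 -42
POP      -> -42 -42 -6
DUP      -> -42 -42 -6 -6
POP      -> -42 -42 -6
STORE 0  -> -42 -42
DIV      -> 1
NEG      -> -1
NEG      -> 1
DUP      -> 1 1
ADD      -> 2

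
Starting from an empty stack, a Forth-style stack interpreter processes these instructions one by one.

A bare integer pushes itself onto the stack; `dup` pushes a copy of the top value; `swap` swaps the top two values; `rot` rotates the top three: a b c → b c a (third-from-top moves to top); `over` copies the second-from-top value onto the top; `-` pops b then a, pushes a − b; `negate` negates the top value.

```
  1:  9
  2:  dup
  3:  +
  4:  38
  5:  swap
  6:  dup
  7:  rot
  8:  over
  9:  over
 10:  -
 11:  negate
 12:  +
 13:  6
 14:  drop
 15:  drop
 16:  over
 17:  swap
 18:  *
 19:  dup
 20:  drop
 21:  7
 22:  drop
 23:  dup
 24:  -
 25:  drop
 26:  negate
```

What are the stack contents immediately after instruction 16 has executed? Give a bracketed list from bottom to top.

[18, 18, 18]

9       9
dup     9 9
+       18
38      18 38
swap    38 18
dup     38 18 18
rot     18 18 38
over    18 18 38 18
over    18 18 38 18 38
-       18 18 38 -20
negate  18 18 38 20
+       18 18 58
6       18 18 58 6
drop    18 18 58
drop    18 18
over    18 18 18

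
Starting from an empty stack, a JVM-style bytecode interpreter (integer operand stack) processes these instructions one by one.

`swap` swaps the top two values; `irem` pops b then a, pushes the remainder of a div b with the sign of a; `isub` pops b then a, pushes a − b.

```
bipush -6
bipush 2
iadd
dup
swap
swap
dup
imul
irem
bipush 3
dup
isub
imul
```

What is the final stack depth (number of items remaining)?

1

bipush -6 → [-6]
bipush 2  → [-6, 2]
iadd      → [-4]
dup       → [-4, -4]
swap      → [-4, -4]
swap      → [-4, -4]
dup       → [-4, -4, -4]
imul      → [-4, 16]
irem      → [-4]
bipush 3  → [-4, 3]
dup       → [-4, 3, 3]
isub      → [-4, 0]
imul      → [0]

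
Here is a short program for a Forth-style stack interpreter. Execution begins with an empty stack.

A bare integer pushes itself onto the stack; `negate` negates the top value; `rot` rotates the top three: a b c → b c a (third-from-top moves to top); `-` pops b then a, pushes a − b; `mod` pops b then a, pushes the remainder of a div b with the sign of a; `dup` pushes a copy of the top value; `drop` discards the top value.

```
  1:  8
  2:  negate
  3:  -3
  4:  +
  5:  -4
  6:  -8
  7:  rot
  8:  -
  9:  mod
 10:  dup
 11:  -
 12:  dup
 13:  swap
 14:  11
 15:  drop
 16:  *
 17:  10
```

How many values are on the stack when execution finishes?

2

8      → [8]
negate → [-8]
-3     → [-8, -3]
+      → [-11]
-4     → [-11, -4]
-8     → [-11, -4, -8]
rot    → [-4, -8, -11]
-      → [-4, 3]
mod    → [-1]
dup    → [-1, -1]
-      → [0]
dup    → [0, 0]
swap   → [0, 0]
11     → [0, 0, 11]
drop   → [0, 0]
*      → [0]
10     → [0, 10]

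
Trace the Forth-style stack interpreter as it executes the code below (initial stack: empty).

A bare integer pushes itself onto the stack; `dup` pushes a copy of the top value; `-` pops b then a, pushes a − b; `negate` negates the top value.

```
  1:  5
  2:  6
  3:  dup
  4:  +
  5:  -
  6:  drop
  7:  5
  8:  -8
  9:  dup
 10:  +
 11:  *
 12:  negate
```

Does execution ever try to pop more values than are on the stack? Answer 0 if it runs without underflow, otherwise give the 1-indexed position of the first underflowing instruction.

0

5       [5]
6       [5, 6]
dup     [5, 6, 6]
+       [5, 12]
-       [-7]
drop    []
5       [5]
-8      [5, -8]
dup     [5, -8, -8]
+       [5, -16]
*       [-80]
negate  [80]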